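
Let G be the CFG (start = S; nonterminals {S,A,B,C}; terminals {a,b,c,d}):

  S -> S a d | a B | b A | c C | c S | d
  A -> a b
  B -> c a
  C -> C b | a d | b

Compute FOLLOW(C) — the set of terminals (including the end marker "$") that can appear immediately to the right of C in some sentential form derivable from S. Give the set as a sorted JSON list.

FIRST iteration:
[1]
  A via A→a b: +{a}
  B via B→c a: +{c}
  C via C→a d: +{a}
  C via C→b: +{b}
  S via S→a B: +{a}
  S via S→b A: +{b}
  S via S→c C: +{c}
  S via S→d: +{d}
  FIRST[S]={a,b,c,d}  FIRST[A]={a}  FIRST[B]={c}  FIRST[C]={a,b}
[2] (stable)
  FIRST[S]={a,b,c,d}  FIRST[A]={a}  FIRST[B]={c}  FIRST[C]={a,b}

Compute FOLLOW by fixpoint:
initialize: $ ∈ FOLLOW(S)
[1]
  C→C b: FOLLOW(C) ⊇ FIRST(b) = {b}; new: +{b}
  S→S a d: FOLLOW(S) ⊇ FIRST(a) = {a}; new: +{a}
  S→a B: FOLLOW(B) ⊇ FOLLOW(S) ⊇ {$,a}; new: +{$,a}
  S→b A: FOLLOW(A) ⊇ FOLLOW(S) ⊇ {$,a}; new: +{$,a}
  S→c C: FOLLOW(C) ⊇ FOLLOW(S) ⊇ {$,a}; new: +{$,a}
  FOLLOW[S]={$,a}  FOLLOW[A]={$,a}  FOLLOW[B]={$,a}  FOLLOW[C]={$,a,b}
[2] (no change)
  FOLLOW[S]={$,a}  FOLLOW[A]={$,a}  FOLLOW[B]={$,a}  FOLLOW[C]={$,a,b}

FOLLOW(C) = ["$", "a", "b"]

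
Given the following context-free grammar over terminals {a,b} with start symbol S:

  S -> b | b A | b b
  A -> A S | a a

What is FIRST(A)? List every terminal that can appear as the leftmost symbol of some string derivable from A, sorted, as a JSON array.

Compute FIRST by fixpoint:
[1]
  A via A→a a: +{a}
  S via S→b: +{b}
  FIRST(S)={b}  FIRST(A)={a}
[2] — fixpoint
  FIRST(S)={b}  FIRST(A)={a}

FIRST(A) = ["a"]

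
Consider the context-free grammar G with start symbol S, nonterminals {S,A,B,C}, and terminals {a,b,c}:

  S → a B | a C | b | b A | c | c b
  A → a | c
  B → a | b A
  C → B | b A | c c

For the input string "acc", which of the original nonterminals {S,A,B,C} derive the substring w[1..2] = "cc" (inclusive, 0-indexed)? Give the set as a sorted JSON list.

Convert to CNF:
  S -> T0 A | T1 T0 | T2 B | T2 C | b | c
  A -> a | c
  B -> T0 A | a
  C -> T0 A | T1 T1 | a
  T0 -> b
  T1 -> c
  T2 -> a

CYK table (by increasing span), restricted to cells inside w[1..2]:
  [1..1]={A,S,T1}  "c"  orig:{A,S}
  [2..2]={A,S,T1}  "c"  orig:{A,S}
  [1..2]={C}  "cc"

Original NTs in T[1,2] deriving "cc": ["C"]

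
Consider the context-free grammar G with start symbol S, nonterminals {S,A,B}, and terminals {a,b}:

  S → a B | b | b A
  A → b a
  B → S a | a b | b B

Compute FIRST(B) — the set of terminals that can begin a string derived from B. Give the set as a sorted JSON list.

FIRST iteration:
[1]
  A via A→b a: +{b}
  B via B→a b: +{a}
  B via B→b B: +{b}
  S via S→a B: +{a}
  S via S→b: +{b}
  FIRST[S]={a,b}  FIRST[A]={b}  FIRST[B]={a,b}
[2] (stable)
  FIRST[S]={a,b}  FIRST[A]={b}  FIRST[B]={a,b}

FIRST(B) = ["a", "b"]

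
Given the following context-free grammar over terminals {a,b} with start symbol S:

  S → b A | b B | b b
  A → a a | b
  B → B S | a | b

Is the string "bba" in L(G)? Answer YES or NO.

CNF form of G:
  S -> T1 A | T1 B | T1 T1
  A -> T0 T0 | b
  B -> B S | a | b
  T0 -> a
  T1 -> b

CYK table (by increasing span):
  T[0,0] 'b' = {A,B,T1}  orig:{A,B}
  T[1,1] 'b' = {A,B,T1}  orig:{A,B}
  T[2,2] 'a' = {B,T0}  orig:{B}
  T[0,1] 'bb' = {S}
  T[1,2] 'ba' = {S}
  T[0,2] 'bba' = {B}

S ∉ T[0,2] ⇒ NO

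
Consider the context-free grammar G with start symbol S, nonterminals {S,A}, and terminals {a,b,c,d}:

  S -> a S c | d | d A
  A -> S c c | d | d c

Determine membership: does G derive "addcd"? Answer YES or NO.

Convert to CNF:
  S -> T1 A | T2 X4 | d
  A -> S X3 | T1 T0 | d
  T0 -> c
  T1 -> d
  T2 -> a
  X3 -> T0 T0
  X4 -> S T0

CYK table (by increasing span):
  [0..0]={T2}  "a"  orig:{}
  [1..1]={A,S,T1}  "d"  orig:{A,S}
  [2..2]={A,S,T1}  "d"  orig:{A,S}
  [3..3]={T0}  "c"  orig:{}
  [4..4]={A,S,T1}  "d"  orig:{A,S}
  [0..1]=∅  "ad"
  [1..2]={S}  "dd"
  [2..3]={A,X4}  "dc"  orig:{A}
  [3..4]=∅  "cd"
  [0..2]=∅  "add"
  [1..3]={S,X4}  "ddc"  orig:{S}
  [2..4]=∅  "dcd"
  [0..3]={S}  "addc"
  [1..4]=∅  "ddcd"
  [0..4]=∅  "addcd"

S ∉ T[0,4] ⇒ NO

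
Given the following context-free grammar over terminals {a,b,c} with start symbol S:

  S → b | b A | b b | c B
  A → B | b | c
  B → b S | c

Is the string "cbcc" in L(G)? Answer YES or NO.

CNF form of G:
  S -> T0 A | T0 T0 | T1 B | b
  A -> T0 S | b | c
  B -> T0 S | c
  T0 -> b
  T1 -> c

CYK fill:
  cell(0,0) c: {A,B,T1}  orig:{A,B}
  cell(1,1) b: {A,S,T0}  orig:{A,S}
  cell(2,2) c: {A,B,T1}  orig:{A,B}
  cell(3,3) c: {A,B,T1}  orig:{A,B}
  cell(0,1) cb: ∅
  cell(1,2) bc: {S}
  cell(2,3) cc: {S}
  cell(0,2) cbc: ∅
  cell(1,3) bcc: {A,B}
  cell(0,3) cbcc: {S}

S ∈ T[0,3] ⇒ YES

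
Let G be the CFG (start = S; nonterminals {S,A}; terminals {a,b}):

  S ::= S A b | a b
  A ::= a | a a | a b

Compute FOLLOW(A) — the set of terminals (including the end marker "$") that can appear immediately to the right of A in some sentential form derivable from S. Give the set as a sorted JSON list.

Compute FIRST by fixpoint:
[1]
  A via A→a: +{a}
  S via S→a b: +{a}
  FIRST[S]={a}  FIRST[A]={a}
[2] — fixpoint
  FIRST[S]={a}  FIRST[A]={a}

FOLLOW sets:
initialize: $ ∈ FOLLOW(S)
iter 1:
  S→S A b: FOLLOW(S) ⊇ FIRST(A) = {a}; new: +{a}
  S→S A b: FOLLOW(A) ⊇ FIRST(b) = {b}; new: +{b}
  FOLLOW[S]={$,a}  FOLLOW[A]={b}
iter 2: done
  FOLLOW[S]={$,a}  FOLLOW[A]={b}

FOLLOW(A) = ["b"]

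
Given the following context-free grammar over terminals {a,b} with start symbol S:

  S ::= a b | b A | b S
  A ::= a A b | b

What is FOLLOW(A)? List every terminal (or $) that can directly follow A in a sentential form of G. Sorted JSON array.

Compute FIRST by fixpoint:
pass 1:
  A via A→a A b: +{a}
  A via A→b: +{b}
  S via S→a b: +{a}
  S via S→b A: +{b}
  FIRST[S]={a,b}  FIRST[A]={a,b}
pass 2: (stable)
  FIRST[S]={a,b}  FIRST[A]={a,b}

Compute FOLLOW by fixpoint:
FOLLOW(S) := {$}
iter 1:
  A→a A b: FOLLOW(A) ⊇ FIRST(b) = {b}; new: +{b}
  S→b A: FOLLOW(A) ⊇ FOLLOW(S) ⊇ {$}; new: +{$}
  FOLLOW(S)={$}  FOLLOW(A)={$,b}
iter 2: done
  FOLLOW(S)={$}  FOLLOW(A)={$,b}

FOLLOW(A) = ["$", "b"]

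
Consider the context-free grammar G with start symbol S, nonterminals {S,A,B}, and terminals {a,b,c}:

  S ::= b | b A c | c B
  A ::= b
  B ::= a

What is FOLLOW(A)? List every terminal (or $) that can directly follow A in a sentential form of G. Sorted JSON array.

FIRST iteration:
round 1:
  A via A→b: +{b}
  B via B→a: +{a}
  S via S→b: +{b}
  S via S→c B: +{c}
  FIRST(S)={b,c}  FIRST(A)={b}  FIRST(B)={a}
round 2: — fixpoint
  FIRST(S)={b,c}  FIRST(A)={b}  FIRST(B)={a}

Compute FOLLOW by fixpoint:
seed FOLLOW(S) with $
pass 1:
  S→b A c: FOLLOW(A) ⊇ FIRST(c) = {c}; new: +{c}
  S→c B: FOLLOW(B) ⊇ FOLLOW(S) ⊇ {$}; new: +{$}
  FOLLOW(S)={$}  FOLLOW(A)={c}  FOLLOW(B)={$}
pass 2: — fixpoint
  FOLLOW(S)={$}  FOLLOW(A)={c}  FOLLOW(B)={$}

FOLLOW(A) = ["c"]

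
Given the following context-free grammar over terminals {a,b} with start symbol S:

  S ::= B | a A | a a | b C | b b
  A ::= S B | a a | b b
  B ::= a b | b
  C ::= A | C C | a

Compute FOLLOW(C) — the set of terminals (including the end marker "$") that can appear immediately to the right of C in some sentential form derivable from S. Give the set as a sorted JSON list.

Compute FIRST by fixpoint:
pass 1:
  A via A→a a: +{a}
  A via A→b b: +{b}
  B via B→a b: +{a}
  B via B→b: +{b}
  C via C→A: +{a,b}
  S via S→B: +{a,b}
  FIRST[S]={a,b}  FIRST[A]={a,b}  FIRST[B]={a,b}  FIRST[C]={a,b}
pass 2: done
  FIRST[S]={a,b}  FIRST[A]={a,b}  FIRST[B]={a,b}  FIRST[C]={a,b}

FOLLOW iteration:
FOLLOW(S) := {$}
[1]
  A→S B: FOLLOW(S) ⊇ FIRST(B) = {a,b}; new: +{a,b}
  C→C C: FOLLOW(C) ⊇ FIRST(C) = {a,b}; new: +{a,b}
  S→B: FOLLOW(B) ⊇ FOLLOW(S) ⊇ {$,a,b}; new: +{$,a,b}
  S→a A: FOLLOW(A) ⊇ FOLLOW(S) ⊇ {$,a,b}; new: +{$,a,b}
  S→b C: FOLLOW(C) ⊇ FOLLOW(S) ⊇ {$,a,b}; new: +{$}
  S: {$,a,b}  A: {$,a,b}  B: {$,a,b}  C: {$,a,b}
[2] done
  S: {$,a,b}  A: {$,a,b}  B: {$,a,b}  C: {$,a,b}

FOLLOW(C) = ["$", "a", "b"]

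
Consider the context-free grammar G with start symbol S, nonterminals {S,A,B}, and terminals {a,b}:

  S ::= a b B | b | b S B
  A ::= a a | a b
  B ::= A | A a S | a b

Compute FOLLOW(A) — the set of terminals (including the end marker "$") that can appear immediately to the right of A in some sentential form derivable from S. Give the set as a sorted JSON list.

Compute FIRST by fixpoint:
iter 1:
  A via A→a a: +{a}
  B via B→A: +{a}
  S via S→a b B: +{a}
  S via S→b: +{b}
  FIRST(S)={a,b}  FIRST(A)={a}  FIRST(B)={a}
iter 2: (no change)
  FIRST(S)={a,b}  FIRST(A)={a}  FIRST(B)={a}

FOLLOW sets:
initialize: $ ∈ FOLLOW(S)
round 1:
  B→A a S: FOLLOW(A) ⊇ FIRST(a) = {a}; new: +{a}
  S→a b B: FOLLOW(B) ⊇ FOLLOW(S) ⊇ {$}; new: +{$}
  S→b S B: FOLLOW(S) ⊇ FIRST(B) = {a}; new: +{a}
  S→b S B: FOLLOW(B) ⊇ FOLLOW(S) ⊇ {$,a}; new: +{a}
  FOLLOW[S]={$,a}  FOLLOW[A]={a}  FOLLOW[B]={$,a}
round 2:
  B→A: FOLLOW(A) ⊇ FOLLOW(B) ⊇ {$,a}; new: +{$}
  FOLLOW[S]={$,a}  FOLLOW[A]={$,a}  FOLLOW[B]={$,a}
round 3: done
  FOLLOW[S]={$,a}  FOLLOW[A]={$,a}  FOLLOW[B]={$,a}

FOLLOW(A) = ["$", "a"]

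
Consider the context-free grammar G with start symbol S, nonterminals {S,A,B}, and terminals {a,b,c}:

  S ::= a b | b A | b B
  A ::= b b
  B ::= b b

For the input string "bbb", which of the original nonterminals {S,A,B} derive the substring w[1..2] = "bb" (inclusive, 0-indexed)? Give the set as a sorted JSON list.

CNF form of G:
  S -> T0 A | T0 B | T1 T0
  A -> T0 T0
  B -> T0 T0
  T0 -> b
  T1 -> a

Fill CYK table bottom-up (cells [i..j] with 1 ≤ i ≤ j ≤ 2 only):
  cell(1,1) b: {T0}  orig:{}
  cell(2,2) b: {T0}  orig:{}
  cell(1,2) bb: {A,B}

Original NTs in T[1,2] deriving "bb": ["A", "B"]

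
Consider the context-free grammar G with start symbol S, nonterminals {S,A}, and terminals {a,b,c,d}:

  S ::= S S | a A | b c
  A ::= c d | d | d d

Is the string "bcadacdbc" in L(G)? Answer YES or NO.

Convert to CNF:
  S -> S S | T2 A | T3 T0
  A -> T0 T1 | T1 T1 | d
  T0 -> c
  T1 -> d
  T2 -> a
  T3 -> b

CYK table (by increasing span):
  [0..0]={T3}  "b"  orig:{}
  [1..1]={T0}  "c"  orig:{}
  [2..2]={T2}  "a"  orig:{}
  [3..3]={A,T1}  "d"  orig:{A}
  [4..4]={T2}  "a"  orig:{}
  [5..5]={T0}  "c"  orig:{}
  [6..6]={A,T1}  "d"  orig:{A}
  [7..7]={T3}  "b"  orig:{}
  [8..8]={T0}  "c"  orig:{}
  [0..1]={S}  "bc"
  [1..2]=∅  "ca"
  [2..3]={S}  "ad"
  [3..4]=∅  "da"
  [4..5]=∅  "ac"
  [5..6]={A}  "cd"
  [6..7]=∅  "db"
  [7..8]={S}  "bc"
  [0..2]=∅  "bca"
  [1..3]=∅  "cad"
  [2..4]=∅  "ada"
  [3..5]=∅  "dac"
  [4..6]={S}  "acd"
  [5..7]=∅  "cdb"
  [6..8]=∅  "dbc"
  [0..3]={S}  "bcad"
  [1..4]=∅  "cada"
  [2..5]=∅  "adac"
  [3..6]=∅  "dacd"
  [4..7]=∅  "acdb"
  [5..8]=∅  "cdbc"
  [0..4]=∅  "bcada"
  [1..5]=∅  "cadac"
  [2..6]={S}  "adacd"
  [3..7]=∅  "dacdb"
  [4..8]={S}  "acdbc"
  [0..5]=∅  "bcadac"
  [1..6]=∅  "cadacd"
  [2..7]=∅  "adacdb"
  [3..8]=∅  "dacdbc"
  [0..6]={S}  "bcadacd"
  [1..7]=∅  "cadacdb"
  [2..8]={S}  "adacdbc"
  [0..7]=∅  "bcadacdb"
  [1..8]=∅  "cadacdbc"
  [0..8]={S}  "bcadacdbc"

S ∈ T[0,8] ⇒ YES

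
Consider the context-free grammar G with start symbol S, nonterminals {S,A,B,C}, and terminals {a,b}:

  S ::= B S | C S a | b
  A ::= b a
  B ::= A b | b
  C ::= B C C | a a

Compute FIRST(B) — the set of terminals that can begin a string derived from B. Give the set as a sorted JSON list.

FIRST iteration:
round 1:
  A via A→b a: +{b}
  B via B→A b: +{b}
  C via C→B C C: +{b}
  C via C→a a: +{a}
  S via S→B S: +{b}
  S via S→C S a: +{a}
  FIRST[S]={a,b}  FIRST[A]={b}  FIRST[B]={b}  FIRST[C]={a,b}
round 2: (no change)
  FIRST[S]={a,b}  FIRST[A]={b}  FIRST[B]={b}  FIRST[C]={a,b}

FIRST(B) = ["b"]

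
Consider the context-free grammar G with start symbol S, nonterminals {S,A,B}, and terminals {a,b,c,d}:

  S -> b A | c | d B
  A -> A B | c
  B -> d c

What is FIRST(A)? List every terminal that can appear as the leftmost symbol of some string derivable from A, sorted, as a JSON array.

FIRST sets, iterate to fixpoint:
iter 1:
  A via A→c: +{c}
  B via B→d c: +{d}
  S via S→b A: +{b}
  S via S→c: +{c}
  S via S→d B: +{d}
  S: {b,c,d}  A: {c}  B: {d}
iter 2: — fixpoint
  S: {b,c,d}  A: {c}  B: {d}

FIRST(A) = ["c"]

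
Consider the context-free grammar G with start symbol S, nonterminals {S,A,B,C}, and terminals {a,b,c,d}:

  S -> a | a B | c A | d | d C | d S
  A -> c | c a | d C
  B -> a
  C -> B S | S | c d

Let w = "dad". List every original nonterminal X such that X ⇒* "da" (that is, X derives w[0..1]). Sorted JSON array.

Convert to CNF:
  S -> T0 A | T1 B | T2 C | T2 S | a | d
  A -> T0 T1 | T2 C | c
  B -> a
  C -> B S | T0 A | T0 T2 | T1 B | T2 C | T2 S | a | d
  T0 -> c
  T1 -> a
  T2 -> d

Fill CYK table bottom-up (cells [i..j] with 0 ≤ i ≤ j ≤ 1 only):
  cell(0,0) d: {C,S,T2}  orig:{C,S}
  cell(1,1) a: {B,C,S,T1}  orig:{B,C,S}
  cell(0,1) da: {A,C,S}

Original NTs in T[0,1] deriving "da": ["A", "C", "S"]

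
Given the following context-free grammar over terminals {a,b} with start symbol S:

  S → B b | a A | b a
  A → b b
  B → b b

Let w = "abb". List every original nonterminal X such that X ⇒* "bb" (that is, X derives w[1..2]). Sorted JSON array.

Convert to CNF:
  S -> B T0 | T0 T1 | T1 A
  A -> T0 T0
  B -> T0 T0
  T0 -> b
  T1 -> a

Fill CYK table bottom-up — only the sub-triangle for w[1..2]:
  cell(1,1) b: {T0}  orig:{}
  cell(2,2) b: {T0}  orig:{}
  cell(1,2) bb: {A,B}

Original NTs in T[1,2] deriving "bb": ["A", "B"]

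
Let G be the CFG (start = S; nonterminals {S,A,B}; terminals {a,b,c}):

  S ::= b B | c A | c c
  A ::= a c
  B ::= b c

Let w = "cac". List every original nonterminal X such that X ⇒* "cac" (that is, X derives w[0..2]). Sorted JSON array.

CNF form of G:
  S -> T1 A | T1 T1 | T2 B
  A -> T0 T1
  B -> T2 T1
  T0 -> a
  T1 -> c
  T2 -> b

CYK table (by increasing span) (cells [i..j] with 0 ≤ i ≤ j ≤ 2 only):
  cell(0,0) c: {T1}  orig:{}
  cell(1,1) a: {T0}  orig:{}
  cell(2,2) c: {T1}  orig:{}
  cell(0,1) ca: ∅
  cell(1,2) ac: {A}
  cell(0,2) cac: {S}

Original NTs in T[0,2] deriving "cac": ["S"]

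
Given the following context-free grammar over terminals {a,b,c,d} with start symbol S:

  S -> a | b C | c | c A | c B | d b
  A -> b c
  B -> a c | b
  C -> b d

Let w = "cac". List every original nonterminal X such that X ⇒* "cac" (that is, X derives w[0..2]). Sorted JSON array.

CNF form of G:
  S -> T0 C | T1 A | T1 B | T3 T0 | a | c
  A -> T0 T1
  B -> T2 T1 | b
  C -> T0 T3
  T0 -> b
  T1 -> c
  T2 -> a
  T3 -> d

Fill CYK table bottom-up — only the sub-triangle for w[0..2]:
  [0..0]={S,T1}  "c"  orig:{S}
  [1..1]={S,T2}  "a"  orig:{S}
  [2..2]={S,T1}  "c"  orig:{S}
  [0..1]=∅  "ca"
  [1..2]={B}  "ac"
  [0..2]={S}  "cac"

Original NTs in T[0,2] deriving "cac": ["S"]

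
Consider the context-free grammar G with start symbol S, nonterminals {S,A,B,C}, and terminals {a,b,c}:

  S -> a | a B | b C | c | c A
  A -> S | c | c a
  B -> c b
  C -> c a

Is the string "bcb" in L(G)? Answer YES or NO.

CNF form of G:
  S -> T0 B | T1 C | T2 A | a | c
  A -> T0 B | T1 C | T2 A | T2 T0 | a | c
  B -> T2 T1
  C -> T2 T0
  T0 -> a
  T1 -> b
  T2 -> c

CYK fill:
  T[0,0] 'b' = {T1}  orig:{}
  T[1,1] 'c' = {A,S,T2}  orig:{A,S}
  T[2,2] 'b' = {T1}  orig:{}
  T[0,1] 'bc' = ∅
  T[1,2] 'cb' = {B}
  T[0,2] 'bcb' = ∅

S ∉ T[0,2] ⇒ NO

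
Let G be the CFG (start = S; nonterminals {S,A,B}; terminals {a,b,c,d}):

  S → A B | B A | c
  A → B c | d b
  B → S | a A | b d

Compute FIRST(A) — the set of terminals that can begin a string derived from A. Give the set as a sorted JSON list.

FIRST sets, iterate to fixpoint:
[1]
  A via A→d b: +{d}
  B via B→a A: +{a}
  B via B→b d: +{b}
  S via S→A B: +{d}
  S via S→B A: +{a,b}
  S via S→c: +{c}
  FIRST[S]={a,b,c,d}  FIRST[A]={d}  FIRST[B]={a,b}
[2]
  A via A→B c: +{a,b}
  B via B→S: +{c,d}
  FIRST[S]={a,b,c,d}  FIRST[A]={a,b,d}  FIRST[B]={a,b,c,d}
[3]
  A via A→B c: +{c}
  FIRST[S]={a,b,c,d}  FIRST[A]={a,b,c,d}  FIRST[B]={a,b,c,d}
[4] — fixpoint
  FIRST[S]={a,b,c,d}  FIRST[A]={a,b,c,d}  FIRST[B]={a,b,c,d}

FIRST(A) = ["a", "b", "c", "d"]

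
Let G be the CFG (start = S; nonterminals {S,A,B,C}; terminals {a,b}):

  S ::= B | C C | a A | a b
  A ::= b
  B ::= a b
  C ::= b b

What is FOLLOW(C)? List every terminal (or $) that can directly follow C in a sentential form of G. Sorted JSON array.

Compute FIRST by fixpoint:
round 1:
  A via A→b: +{b}
  B via B→a b: +{a}
  C via C→b b: +{b}
  S via S→B: +{a}
  S via S→C C: +{b}
  S: {a,b}  A: {b}  B: {a}  C: {b}
round 2: — fixpoint
  S: {a,b}  A: {b}  B: {a}  C: {b}

Compute FOLLOW by fixpoint:
initialize: $ ∈ FOLLOW(S)
[1]
  S→B: FOLLOW(B) ⊇ FOLLOW(S) ⊇ {$}; new: +{$}
  S→C C: FOLLOW(C) ⊇ FIRST(C) = {b}; new: +{b}
  S→C C: FOLLOW(C) ⊇ FOLLOW(S) ⊇ {$}; new: +{$}
  S→a A: FOLLOW(A) ⊇ FOLLOW(S) ⊇ {$}; new: +{$}
  S: {$}  A: {$}  B: {$}  C: {$,b}
[2] (stable)
  S: {$}  A: {$}  B: {$}  C: {$,b}

FOLLOW(C) = ["$", "b"]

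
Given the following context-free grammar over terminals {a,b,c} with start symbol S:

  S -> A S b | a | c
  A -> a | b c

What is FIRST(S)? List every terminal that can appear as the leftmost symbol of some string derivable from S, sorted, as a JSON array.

FIRST iteration:
round 1:
  A via A→a: +{a}
  A via A→b c: +{b}
  S via S→A S b: +{a,b}
  S via S→c: +{c}
  FIRST(S)={a,b,c}  FIRST(A)={a,b}
round 2: (stable)
  FIRST(S)={a,b,c}  FIRST(A)={a,b}

FIRST(S) = ["a", "b", "c"]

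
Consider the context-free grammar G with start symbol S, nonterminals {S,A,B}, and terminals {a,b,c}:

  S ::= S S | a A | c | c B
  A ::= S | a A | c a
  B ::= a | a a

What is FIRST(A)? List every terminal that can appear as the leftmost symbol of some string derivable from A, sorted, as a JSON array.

FIRST sets, iterate to fixpoint:
iter 1:
  A via A→a A: +{a}
  A via A→c a: +{c}
  B via B→a: +{a}
  S via S→a A: +{a}
  S via S→c: +{c}
  S: {a,c}  A: {a,c}  B: {a}
iter 2: (stable)
  S: {a,c}  A: {a,c}  B: {a}

FIRST(A) = ["a", "c"]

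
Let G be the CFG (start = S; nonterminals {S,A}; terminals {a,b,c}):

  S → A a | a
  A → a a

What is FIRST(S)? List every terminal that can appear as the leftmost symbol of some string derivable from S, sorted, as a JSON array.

FIRST sets, iterate to fixpoint:
iter 1:
  A via A→a a: +{a}
  S via S→A a: +{a}
  FIRST(S)={a}  FIRST(A)={a}
iter 2: — fixpoint
  FIRST(S)={a}  FIRST(A)={a}

FIRST(S) = ["a"]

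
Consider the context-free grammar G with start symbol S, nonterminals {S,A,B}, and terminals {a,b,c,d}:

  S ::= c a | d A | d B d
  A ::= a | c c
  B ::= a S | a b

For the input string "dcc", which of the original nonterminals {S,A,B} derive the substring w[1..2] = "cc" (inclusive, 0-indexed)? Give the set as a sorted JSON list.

Convert to CNF:
  S -> T0 T1 | T3 A | T3 X4
  A -> T0 T0 | a
  B -> T1 S | T1 T2
  T0 -> c
  T1 -> a
  T2 -> b
  T3 -> d
  X4 -> B T3

CYK fill, restricted to cells inside w[1..2]:
  T[1,1] 'c' = {T0}  orig:{}
  T[2,2] 'c' = {T0}  orig:{}
  T[1,2] 'cc' = {A}

Original NTs in T[1,2] deriving "cc": ["A"]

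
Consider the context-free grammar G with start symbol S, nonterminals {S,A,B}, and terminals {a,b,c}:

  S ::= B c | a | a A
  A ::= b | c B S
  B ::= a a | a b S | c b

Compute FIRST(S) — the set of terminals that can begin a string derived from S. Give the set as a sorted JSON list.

Compute FIRST by fixpoint:
[1]
  A via A→b: +{b}
  A via A→c B S: +{c}
  B via B→a a: +{a}
  B via B→c b: +{c}
  S via S→B c: +{a,c}
  FIRST[S]={a,c}  FIRST[A]={b,c}  FIRST[B]={a,c}
[2] done
  FIRST[S]={a,c}  FIRST[A]={b,c}  FIRST[B]={a,c}

FIRST(S) = ["a", "c"]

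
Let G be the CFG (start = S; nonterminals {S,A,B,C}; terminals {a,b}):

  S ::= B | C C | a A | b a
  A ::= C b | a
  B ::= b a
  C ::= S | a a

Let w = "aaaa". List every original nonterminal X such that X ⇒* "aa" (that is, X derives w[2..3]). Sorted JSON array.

Convert to CNF:
  S -> C C | T0 T1 | T1 A
  A -> C T0 | a
  B -> T0 T1
  C -> C C | T0 T1 | T1 A | T1 T1
  T0 -> b
  T1 -> a

CYK fill, restricted to cells inside w[2..3]:
  cell(2,2) a: {A,T1}  orig:{A}
  cell(3,3) a: {A,T1}  orig:{A}
  cell(2,3) aa: {C,S}

Original NTs in T[2,3] deriving "aa": ["C", "S"]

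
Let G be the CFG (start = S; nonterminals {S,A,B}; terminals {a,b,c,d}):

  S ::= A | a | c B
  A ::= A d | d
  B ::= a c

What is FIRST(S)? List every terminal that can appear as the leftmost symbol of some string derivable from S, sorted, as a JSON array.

Compute FIRST by fixpoint:
round 1:
  A via A→d: +{d}
  B via B→a c: +{a}
  S via S→A: +{d}
  S via S→a: +{a}
  S via S→c B: +{c}
  FIRST[S]={a,c,d}  FIRST[A]={d}  FIRST[B]={a}
round 2: (no change)
  FIRST[S]={a,c,d}  FIRST[A]={d}  FIRST[B]={a}

FIRST(S) = ["a", "c", "d"]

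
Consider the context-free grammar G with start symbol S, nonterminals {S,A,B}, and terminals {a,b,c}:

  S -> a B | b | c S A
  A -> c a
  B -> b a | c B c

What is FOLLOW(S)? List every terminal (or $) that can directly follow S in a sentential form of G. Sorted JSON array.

FIRST iteration:
round 1:
  A via A→c a: +{c}
  B via B→b a: +{b}
  B via B→c B c: +{c}
  S via S→a B: +{a}
  S via S→b: +{b}
  S via S→c S A: +{c}
  FIRST(S)={a,b,c}  FIRST(A)={c}  FIRST(B)={b,c}
round 2: — fixpoint
  FIRST(S)={a,b,c}  FIRST(A)={c}  FIRST(B)={b,c}

Compute FOLLOW by fixpoint:
FOLLOW(S) := {$}
[1]
  B→c B c: FOLLOW(B) ⊇ FIRST(c) = {c}; new: +{c}
  S→a B: FOLLOW(B) ⊇ FOLLOW(S) ⊇ {$}; new: +{$}
  S→c S A: FOLLOW(S) ⊇ FIRST(A) = {c}; new: +{c}
  S→c S A: FOLLOW(A) ⊇ FOLLOW(S) ⊇ {$,c}; new: +{$,c}
  FOLLOW(S)={$,c}  FOLLOW(A)={$,c}  FOLLOW(B)={$,c}
[2] (no change)
  FOLLOW(S)={$,c}  FOLLOW(A)={$,c}  FOLLOW(B)={$,c}

FOLLOW(S) = ["$", "c"]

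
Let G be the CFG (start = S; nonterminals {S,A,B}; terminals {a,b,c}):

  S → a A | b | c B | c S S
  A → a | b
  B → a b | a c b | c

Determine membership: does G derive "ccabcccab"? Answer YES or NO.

CNF form of G:
  S -> T0 A | T2 B | T2 X4 | b
  A -> a | b
  B -> T0 T1 | T0 X3 | c
  T0 -> a
  T1 -> b
  T2 -> c
  X3 -> T2 T1
  X4 -> S S

CYK table (by increasing span):
  [0..0]={B,T2}  "c"  orig:{B}
  [1..1]={B,T2}  "c"  orig:{B}
  [2..2]={A,T0}  "a"  orig:{A}
  [3..3]={A,S,T1}  "b"  orig:{A,S}
  [4..4]={B,T2}  "c"  orig:{B}
  [5..5]={B,T2}  "c"  orig:{B}
  [6..6]={B,T2}  "c"  orig:{B}
  [7..7]={A,T0}  "a"  orig:{A}
  [8..8]={A,S,T1}  "b"  orig:{A,S}
  [0..1]={S}  "cc"
  [1..2]=∅  "ca"
  [2..3]={B,S}  "ab"
  [3..4]=∅  "bc"
  [4..5]={S}  "cc"
  [5..6]={S}  "cc"
  [6..7]=∅  "ca"
  [7..8]={B,S}  "ab"
  [0..2]=∅  "cca"
  [1..3]={S}  "cab"
  [2..4]=∅  "abc"
  [3..5]={X4}  "bcc"  orig:{}
  [4..6]=∅  "ccc"
  [5..7]=∅  "cca"
  [6..8]={S}  "cab"
  [0..3]={X4}  "ccab"  orig:{}
  [1..4]=∅  "cabc"
  [2..5]={X4}  "abcc"  orig:{}
  [3..6]=∅  "bccc"
  [4..7]=∅  "ccca"
  [5..8]={X4}  "ccab"  orig:{}
  [0..4]=∅  "ccabc"
  [1..5]={S,X4}  "cabcc"  orig:{S}
  [2..6]=∅  "abccc"
  [3..7]=∅  "bccca"
  [4..8]={S,X4}  "cccab"  orig:{S}
  [0..5]={S}  "ccabcc"
  [1..6]=∅  "cabccc"
  [2..7]=∅  "abccca"
  [3..8]={X4}  "bcccab"  orig:{}
  [0..6]=∅  "ccabccc"
  [1..7]=∅  "cabccca"
  [2..8]={X4}  "abcccab"  orig:{}
  [0..7]=∅  "ccabccca"
  [1..8]={S,X4}  "cabcccab"  orig:{S}
  [0..8]={S,X4}  "ccabcccab"  orig:{S}

S ∈ T[0,8] ⇒ YES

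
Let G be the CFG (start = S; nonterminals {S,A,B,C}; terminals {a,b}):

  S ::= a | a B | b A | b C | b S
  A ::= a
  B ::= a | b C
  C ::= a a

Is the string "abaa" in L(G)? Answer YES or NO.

CNF form of G:
  S -> T0 A | T0 C | T0 S | T1 B | a
  A -> a
  B -> T0 C | a
  C -> T1 T1
  T0 -> b
  T1 -> a

CYK fill:
  T[0,0] 'a' = {A,B,S,T1}  orig:{A,B,S}
  T[1,1] 'b' = {T0}  orig:{}
  T[2,2] 'a' = {A,B,S,T1}  orig:{A,B,S}
  T[3,3] 'a' = {A,B,S,T1}  orig:{A,B,S}
  T[0,1] 'ab' = ∅
  T[1,2] 'ba' = {S}
  T[2,3] 'aa' = {C,S}
  T[0,2] 'aba' = ∅
  T[1,3] 'baa' = {B,S}
  T[0,3] 'abaa' = {S}

S ∈ T[0,3] ⇒ YES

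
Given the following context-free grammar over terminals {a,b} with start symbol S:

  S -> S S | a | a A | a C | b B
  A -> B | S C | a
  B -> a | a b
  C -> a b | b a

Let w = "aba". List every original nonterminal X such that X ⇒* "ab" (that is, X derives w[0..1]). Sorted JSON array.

CNF form of G:
  S -> S S | T0 A | T0 C | T1 B | a
  A -> S C | T0 T1 | a
  B -> T0 T1 | a
  C -> T0 T1 | T1 T0
  T0 -> a
  T1 -> b

CYK table (by increasing span), restricted to cells inside w[0..1]:
  [0..0]={A,B,S,T0}  "a"  orig:{A,B,S}
  [1..1]={T1}  "b"  orig:{}
  [0..1]={A,B,C}  "ab"

Original NTs in T[0,1] deriving "ab": ["A", "B", "C"]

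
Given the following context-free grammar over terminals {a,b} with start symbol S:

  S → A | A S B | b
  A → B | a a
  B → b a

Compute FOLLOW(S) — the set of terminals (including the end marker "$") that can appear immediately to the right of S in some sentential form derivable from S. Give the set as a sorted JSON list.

FIRST iteration:
[1]
  A via A→a a: +{a}
  B via B→b a: +{b}
  S via S→A: +{a}
  S via S→b: +{b}
  FIRST(S)={a,b}  FIRST(A)={a}  FIRST(B)={b}
[2]
  A via A→B: +{b}
  FIRST(S)={a,b}  FIRST(A)={a,b}  FIRST(B)={b}
[3] (stable)
  FIRST(S)={a,b}  FIRST(A)={a,b}  FIRST(B)={b}

FOLLOW sets:
initialize: $ ∈ FOLLOW(S)
round 1:
  S→A: FOLLOW(A) ⊇ FOLLOW(S) ⊇ {$}; new: +{$}
  S→A S B: FOLLOW(A) ⊇ FIRST(S) = {a,b}; new: +{a,b}
  S→A S B: FOLLOW(S) ⊇ FIRST(B) = {b}; new: +{b}
  S→A S B: FOLLOW(B) ⊇ FOLLOW(S) ⊇ {$,b}; new: +{$,b}
  FOLLOW[S]={$,b}  FOLLOW[A]={$,a,b}  FOLLOW[B]={$,b}
round 2:
  A→B: FOLLOW(B) ⊇ FOLLOW(A) ⊇ {$,a,b}; new: +{a}
  FOLLOW[S]={$,b}  FOLLOW[A]={$,a,b}  FOLLOW[B]={$,a,b}
round 3: (no change)
  FOLLOW[S]={$,b}  FOLLOW[A]={$,a,b}  FOLLOW[B]={$,a,b}

FOLLOW(S) = ["$", "b"]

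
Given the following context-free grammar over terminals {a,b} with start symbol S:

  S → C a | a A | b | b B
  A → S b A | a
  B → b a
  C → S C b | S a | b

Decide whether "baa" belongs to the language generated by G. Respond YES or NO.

Convert to CNF:
  S -> C T1 | T0 B | T1 A | b
  A -> S X2 | a
  B -> T0 T1
  C -> S T1 | S X3 | b
  T0 -> b
  T1 -> a
  X2 -> T0 A
  X3 -> C T0

CYK fill:
  [0..0]={C,S,T0}  "b"  orig:{C,S}
  [1..1]={A,T1}  "a"  orig:{A}
  [2..2]={A,T1}  "a"  orig:{A}
  [0..1]={B,C,S,X2}  "ba"  orig:{B,C,S}
  [1..2]={S}  "aa"
  [0..2]={C,S}  "baa"

S ∈ T[0,2] ⇒ YES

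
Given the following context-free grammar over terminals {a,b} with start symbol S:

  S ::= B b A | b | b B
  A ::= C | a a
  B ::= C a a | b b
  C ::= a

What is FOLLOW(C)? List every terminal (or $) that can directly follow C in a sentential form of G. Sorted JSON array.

FIRST iteration:
[1]
  A via A→a a: +{a}
  B via B→b b: +{b}
  C via C→a: +{a}
  S via S→B b A: +{b}
  FIRST[S]={b}  FIRST[A]={a}  FIRST[B]={b}  FIRST[C]={a}
[2]
  B via B→C a a: +{a}
  S via S→B b A: +{a}
  FIRST[S]={a,b}  FIRST[A]={a}  FIRST[B]={a,b}  FIRST[C]={a}
[3] (no change)
  FIRST[S]={a,b}  FIRST[A]={a}  FIRST[B]={a,b}  FIRST[C]={a}

Compute FOLLOW by fixpoint:
FOLLOW(S) := {$}
round 1:
  B→C a a: FOLLOW(C) ⊇ FIRST(a) = {a}; new: +{a}
  S→B b A: FOLLOW(B) ⊇ FIRST(b) = {b}; new: +{b}
  S→B b A: FOLLOW(A) ⊇ FOLLOW(S) ⊇ {$}; new: +{$}
  S→b B: FOLLOW(B) ⊇ FOLLOW(S) ⊇ {$}; new: +{$}
  FOLLOW[S]={$}  FOLLOW[A]={$}  FOLLOW[B]={$,b}  FOLLOW[C]={a}
round 2:
  A→C: FOLLOW(C) ⊇ FOLLOW(A) ⊇ {$}; new: +{$}
  FOLLOW[S]={$}  FOLLOW[A]={$}  FOLLOW[B]={$,b}  FOLLOW[C]={$,a}
round 3: (stable)
  FOLLOW[S]={$}  FOLLOW[A]={$}  FOLLOW[B]={$,b}  FOLLOW[C]={$,a}

FOLLOW(C) = ["$", "a"]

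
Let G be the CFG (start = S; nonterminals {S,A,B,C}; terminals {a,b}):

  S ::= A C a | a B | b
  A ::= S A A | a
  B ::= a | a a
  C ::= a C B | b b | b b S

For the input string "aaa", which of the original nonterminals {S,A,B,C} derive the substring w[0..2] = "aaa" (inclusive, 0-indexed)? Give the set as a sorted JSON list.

CNF form of G:
  S -> A X5 | T0 B | b
  A -> S X2 | a
  B -> T0 T0 | a
  C -> T0 X3 | T1 T1 | T1 X4
  T0 -> a
  T1 -> b
  X2 -> A A
  X3 -> C B
  X4 -> T1 S
  X5 -> C T0

CYK table (by increasing span) — only the sub-triangle for w[0..2]:
  T[0,0] 'a' = {A,B,T0}  orig:{A,B}
  T[1,1] 'a' = {A,B,T0}  orig:{A,B}
  T[2,2] 'a' = {A,B,T0}  orig:{A,B}
  T[0,1] 'aa' = {B,S,X2}  orig:{B,S}
  T[1,2] 'aa' = {B,S,X2}  orig:{B,S}
  T[0,2] 'aaa' = {S}

Original NTs in T[0,2] deriving "aaa": ["S"]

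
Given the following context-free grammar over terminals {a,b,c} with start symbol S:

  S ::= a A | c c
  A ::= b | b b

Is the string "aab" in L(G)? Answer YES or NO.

CNF form of G:
  S -> T1 A | T2 T2
  A -> T0 T0 | b
  T0 -> b
  T1 -> a
  T2 -> c

CYK table (by increasing span):
  [0..0]={T1}  "a"  orig:{}
  [1..1]={T1}  "a"  orig:{}
  [2..2]={A,T0}  "b"  orig:{A}
  [0..1]=∅  "aa"
  [1..2]={S}  "ab"
  [0..2]=∅  "aab"

S ∉ T[0,2] ⇒ NO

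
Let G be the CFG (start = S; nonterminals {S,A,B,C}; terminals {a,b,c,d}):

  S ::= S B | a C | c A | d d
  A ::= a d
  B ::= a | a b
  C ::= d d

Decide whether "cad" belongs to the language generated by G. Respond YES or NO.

CNF form of G:
  S -> S B | T0 C | T1 T1 | T3 A
  A -> T0 T1
  B -> T0 T2 | a
  C -> T1 T1
  T0 -> a
  T1 -> d
  T2 -> b
  T3 -> c

CYK fill:
  [0..0]={T3}  "c"  orig:{}
  [1..1]={B,T0}  "a"  orig:{B}
  [2..2]={T1}  "d"  orig:{}
  [0..1]=∅  "ca"
  [1..2]={A}  "ad"
  [0..2]={S}  "cad"

S ∈ T[0,2] ⇒ YES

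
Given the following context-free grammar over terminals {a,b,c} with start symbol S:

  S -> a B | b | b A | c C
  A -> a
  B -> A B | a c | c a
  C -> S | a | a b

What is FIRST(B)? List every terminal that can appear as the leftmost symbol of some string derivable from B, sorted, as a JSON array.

Compute FIRST by fixpoint:
pass 1:
  A via A→a: +{a}
  B via B→A B: +{a}
  B via B→c a: +{c}
  C via C→a: +{a}
  S via S→a B: +{a}
  S via S→b: +{b}
  S via S→c C: +{c}
  FIRST(S)={a,b,c}  FIRST(A)={a}  FIRST(B)={a,c}  FIRST(C)={a}
pass 2:
  C via C→S: +{b,c}
  FIRST(S)={a,b,c}  FIRST(A)={a}  FIRST(B)={a,c}  FIRST(C)={a,b,c}
pass 3: (no change)
  FIRST(S)={a,b,c}  FIRST(A)={a}  FIRST(B)={a,c}  FIRST(C)={a,b,c}

FIRST(B) = ["a", "c"]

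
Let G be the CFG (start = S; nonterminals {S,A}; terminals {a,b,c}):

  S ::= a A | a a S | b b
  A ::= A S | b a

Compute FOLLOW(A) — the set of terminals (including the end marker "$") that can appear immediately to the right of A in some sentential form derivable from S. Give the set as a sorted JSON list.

FIRST sets, iterate to fixpoint:
round 1:
  A via A→b a: +{b}
  S via S→a A: +{a}
  S via S→b b: +{b}
  S: {a,b}  A: {b}
round 2: (stable)
  S: {a,b}  A: {b}

Compute FOLLOW by fixpoint:
FOLLOW(S) := {$}
iter 1:
  A→A S: FOLLOW(A) ⊇ FIRST(S) = {a,b}; new: +{a,b}
  A→A S: FOLLOW(S) ⊇ FOLLOW(A) ⊇ {a,b}; new: +{a,b}
  S→a A: FOLLOW(A) ⊇ FOLLOW(S) ⊇ {$,a,b}; new: +{$}
  S: {$,a,b}  A: {$,a,b}
iter 2: done
  S: {$,a,b}  A: {$,a,b}

FOLLOW(A) = ["$", "a", "b"]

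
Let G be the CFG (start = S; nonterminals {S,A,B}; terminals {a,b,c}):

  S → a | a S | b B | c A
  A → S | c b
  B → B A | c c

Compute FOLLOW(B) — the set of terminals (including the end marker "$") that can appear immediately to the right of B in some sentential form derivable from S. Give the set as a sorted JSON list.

Compute FIRST by fixpoint:
pass 1:
  A via A→c b: +{c}
  B via B→c c: +{c}
  S via S→a: +{a}
  S via S→b B: +{b}
  S via S→c A: +{c}
  FIRST(S)={a,b,c}  FIRST(A)={c}  FIRST(B)={c}
pass 2:
  A via A→S: +{a,b}
  FIRST(S)={a,b,c}  FIRST(A)={a,b,c}  FIRST(B)={c}
pass 3: (stable)
  FIRST(S)={a,b,c}  FIRST(A)={a,b,c}  FIRST(B)={c}

FOLLOW sets:
seed FOLLOW(S) with $
[1]
  B→B A: FOLLOW(B) ⊇ FIRST(A) = {a,b,c}; new: +{a,b,c}
  B→B A: FOLLOW(A) ⊇ FOLLOW(B) ⊇ {a,b,c}; new: +{a,b,c}
  S→b B: FOLLOW(B) ⊇ FOLLOW(S) ⊇ {$}; new: +{$}
  S→c A: FOLLOW(A) ⊇ FOLLOW(S) ⊇ {$}; new: +{$}
  FOLLOW(S)={$}  FOLLOW(A)={$,a,b,c}  FOLLOW(B)={$,a,b,c}
[2]
  A→S: FOLLOW(S) ⊇ FOLLOW(A) ⊇ {$,a,b,c}; new: +{a,b,c}
  FOLLOW(S)={$,a,b,c}  FOLLOW(A)={$,a,b,c}  FOLLOW(B)={$,a,b,c}
[3] (no change)
  FOLLOW(S)={$,a,b,c}  FOLLOW(A)={$,a,b,c}  FOLLOW(B)={$,a,b,c}

FOLLOW(B) = ["$", "a", "b", "c"]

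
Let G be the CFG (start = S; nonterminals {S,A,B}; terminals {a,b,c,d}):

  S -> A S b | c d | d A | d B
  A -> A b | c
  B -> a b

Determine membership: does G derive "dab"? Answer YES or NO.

CNF form of G:
  S -> A X4 | T2 T3 | T3 A | T3 B
  A -> A T0 | c
  B -> T1 T0
  T0 -> b
  T1 -> a
  T2 -> c
  T3 -> d
  X4 -> S T0

CYK fill:
  [0..0]={T3}  "d"  orig:{}
  [1..1]={T1}  "a"  orig:{}
  [2..2]={T0}  "b"  orig:{}
  [0..1]=∅  "da"
  [1..2]={B}  "ab"
  [0..2]={S}  "dab"

S ∈ T[0,2] ⇒ YES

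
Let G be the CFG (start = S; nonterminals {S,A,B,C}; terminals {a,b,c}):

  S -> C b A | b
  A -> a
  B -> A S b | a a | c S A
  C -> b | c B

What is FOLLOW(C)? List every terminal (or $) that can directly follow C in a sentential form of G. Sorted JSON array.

FIRST sets, iterate to fixpoint:
iter 1:
  A via A→a: +{a}
  B via B→A S b: +{a}
  B via B→c S A: +{c}
  C via C→b: +{b}
  C via C→c B: +{c}
  S via S→C b A: +{b,c}
  FIRST[S]={b,c}  FIRST[A]={a}  FIRST[B]={a,c}  FIRST[C]={b,c}
iter 2: done
  FIRST[S]={b,c}  FIRST[A]={a}  FIRST[B]={a,c}  FIRST[C]={b,c}

FOLLOW sets:
FOLLOW(S) := {$}
iter 1:
  B→A S b: FOLLOW(A) ⊇ FIRST(S) = {b,c}; new: +{b,c}
  B→A S b: FOLLOW(S) ⊇ FIRST(b) = {b}; new: +{b}
  B→c S A: FOLLOW(S) ⊇ FIRST(A) = {a}; new: +{a}
  S→C b A: FOLLOW(C) ⊇ FIRST(b) = {b}; new: +{b}
  S→C b A: FOLLOW(A) ⊇ FOLLOW(S) ⊇ {$,a,b}; new: +{$,a}
  FOLLOW[S]={$,a,b}  FOLLOW[A]={$,a,b,c}  FOLLOW[B]={}  FOLLOW[C]={b}
iter 2:
  C→c B: FOLLOW(B) ⊇ FOLLOW(C) ⊇ {b}; new: +{b}
  FOLLOW[S]={$,a,b}  FOLLOW[A]={$,a,b,c}  FOLLOW[B]={b}  FOLLOW[C]={b}
iter 3: — fixpoint
  FOLLOW[S]={$,a,b}  FOLLOW[A]={$,a,b,c}  FOLLOW[B]={b}  FOLLOW[C]={b}

FOLLOW(C) = ["b"]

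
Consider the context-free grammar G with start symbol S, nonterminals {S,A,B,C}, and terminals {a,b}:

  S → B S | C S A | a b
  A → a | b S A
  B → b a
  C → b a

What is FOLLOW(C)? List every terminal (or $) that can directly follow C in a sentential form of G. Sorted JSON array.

FIRST iteration:
iter 1:
  A via A→a: +{a}
  A via A→b S A: +{b}
  B via B→b a: +{b}
  C via C→b a: +{b}
  S via S→B S: +{b}
  S via S→a b: +{a}
  FIRST[S]={a,b}  FIRST[A]={a,b}  FIRST[B]={b}  FIRST[C]={b}
iter 2: (no change)
  FIRST[S]={a,b}  FIRST[A]={a,b}  FIRST[B]={b}  FIRST[C]={b}

Compute FOLLOW by fixpoint:
initialize: $ ∈ FOLLOW(S)
pass 1:
  A→b S A: FOLLOW(S) ⊇ FIRST(A) = {a,b}; new: +{a,b}
  S→B S: FOLLOW(B) ⊇ FIRST(S) = {a,b}; new: +{a,b}
  S→C S A: FOLLOW(C) ⊇ FIRST(S) = {a,b}; new: +{a,b}
  S→C S A: FOLLOW(A) ⊇ FOLLOW(S) ⊇ {$,a,b}; new: +{$,a,b}
  FOLLOW[S]={$,a,b}  FOLLOW[A]={$,a,b}  FOLLOW[B]={a,b}  FOLLOW[C]={a,b}
pass 2: (stable)
  FOLLOW[S]={$,a,b}  FOLLOW[A]={$,a,b}  FOLLOW[B]={a,b}  FOLLOW[C]={a,b}

FOLLOW(C) = ["a", "b"]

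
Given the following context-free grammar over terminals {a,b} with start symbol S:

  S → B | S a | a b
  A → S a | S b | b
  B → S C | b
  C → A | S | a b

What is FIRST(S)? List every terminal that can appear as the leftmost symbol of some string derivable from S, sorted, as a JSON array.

Compute FIRST by fixpoint:
iter 1:
  A via A→b: +{b}
  B via B→b: +{b}
  C via C→A: +{b}
  C via C→a b: +{a}
  S via S→B: +{b}
  S via S→a b: +{a}
  FIRST[S]={a,b}  FIRST[A]={b}  FIRST[B]={b}  FIRST[C]={a,b}
iter 2:
  A via A→S a: +{a}
  B via B→S C: +{a}
  FIRST[S]={a,b}  FIRST[A]={a,b}  FIRST[B]={a,b}  FIRST[C]={a,b}
iter 3: done
  FIRST[S]={a,b}  FIRST[A]={a,b}  FIRST[B]={a,b}  FIRST[C]={a,b}

FIRST(S) = ["a", "b"]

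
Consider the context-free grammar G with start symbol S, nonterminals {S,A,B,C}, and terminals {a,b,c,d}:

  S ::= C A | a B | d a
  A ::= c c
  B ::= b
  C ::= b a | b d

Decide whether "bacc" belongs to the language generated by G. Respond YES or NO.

CNF form of G:
  S -> C A | T2 B | T3 T2
  A -> T0 T0
  B -> b
  C -> T1 T2 | T1 T3
  T0 -> c
  T1 -> b
  T2 -> a
  T3 -> d

Fill CYK table bottom-up:
  cell(0,0) b: {B,T1}  orig:{B}
  cell(1,1) a: {T2}  orig:{}
  cell(2,2) c: {T0}  orig:{}
  cell(3,3) c: {T0}  orig:{}
  cell(0,1) ba: {C}
  cell(1,2) ac: ∅
  cell(2,3) cc: {A}
  cell(0,2) bac: ∅
  cell(1,3) acc: ∅
  cell(0,3) bacc: {S}

S ∈ T[0,3] ⇒ YES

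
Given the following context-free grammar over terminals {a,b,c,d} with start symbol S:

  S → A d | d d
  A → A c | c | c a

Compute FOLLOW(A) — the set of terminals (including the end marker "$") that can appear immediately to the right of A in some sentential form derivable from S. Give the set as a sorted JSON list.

Compute FIRST by fixpoint:
pass 1:
  A via A→c: +{c}
  S via S→A d: +{c}
  S via S→d d: +{d}
  FIRST[S]={c,d}  FIRST[A]={c}
pass 2: — fixpoint
  FIRST[S]={c,d}  FIRST[A]={c}

FOLLOW iteration:
seed FOLLOW(S) with $
[1]
  A→A c: FOLLOW(A) ⊇ FIRST(c) = {c}; new: +{c}
  S→A d: FOLLOW(A) ⊇ FIRST(d) = {d}; new: +{d}
  FOLLOW[S]={$}  FOLLOW[A]={c,d}
[2] (no change)
  FOLLOW[S]={$}  FOLLOW[A]={c,d}

FOLLOW(A) = ["c", "d"]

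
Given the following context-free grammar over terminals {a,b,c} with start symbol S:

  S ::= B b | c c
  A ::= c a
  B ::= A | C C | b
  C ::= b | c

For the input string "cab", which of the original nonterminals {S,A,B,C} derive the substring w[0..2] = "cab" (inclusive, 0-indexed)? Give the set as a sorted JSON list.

Convert to CNF:
  S -> B T2 | T0 T0
  A -> T0 T1
  B -> C C | T0 T1 | b
  C -> b | c
  T0 -> c
  T1 -> a
  T2 -> b

CYK table (by increasing span) (cells [i..j] with 0 ≤ i ≤ j ≤ 2 only):
  T[0,0] 'c' = {C,T0}  orig:{C}
  T[1,1] 'a' = {T1}  orig:{}
  T[2,2] 'b' = {B,C,T2}  orig:{B,C}
  T[0,1] 'ca' = {A,B}
  T[1,2] 'ab' = ∅
  T[0,2] 'cab' = {S}

Original NTs in T[0,2] deriving "cab": ["S"]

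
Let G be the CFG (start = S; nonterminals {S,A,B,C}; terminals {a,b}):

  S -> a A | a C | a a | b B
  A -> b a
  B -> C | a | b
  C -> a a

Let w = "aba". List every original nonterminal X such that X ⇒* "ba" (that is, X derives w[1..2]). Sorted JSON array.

CNF form of G:
  S -> T0 B | T1 A | T1 C | T1 T1
  A -> T0 T1
  B -> T1 T1 | a | b
  C -> T1 T1
  T0 -> b
  T1 -> a

Fill CYK table bottom-up, restricted to cells inside w[1..2]:
  [1..1]={B,T0}  "b"  orig:{B}
  [2..2]={B,T1}  "a"  orig:{B}
  [1..2]={A,S}  "ba"

Original NTs in T[1,2] deriving "ba": ["A", "S"]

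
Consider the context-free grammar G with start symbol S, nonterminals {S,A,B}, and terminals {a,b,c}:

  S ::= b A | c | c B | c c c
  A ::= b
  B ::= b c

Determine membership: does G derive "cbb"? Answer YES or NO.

Convert to CNF:
  S -> T0 A | T1 B | T1 X2 | c
  A -> b
  B -> T0 T1
  T0 -> b
  T1 -> c
  X2 -> T1 T1

Fill CYK table bottom-up:
  cell(0,0) c: {S,T1}  orig:{S}
  cell(1,1) b: {A,T0}  orig:{A}
  cell(2,2) b: {A,T0}  orig:{A}
  cell(0,1) cb: ∅
  cell(1,2) bb: {S}
  cell(0,2) cbb: ∅

S ∉ T[0,2] ⇒ NO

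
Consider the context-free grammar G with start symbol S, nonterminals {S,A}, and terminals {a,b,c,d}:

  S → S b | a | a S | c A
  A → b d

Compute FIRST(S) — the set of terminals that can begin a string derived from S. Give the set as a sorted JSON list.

FIRST sets, iterate to fixpoint:
iter 1:
  A via A→b d: +{b}
  S via S→a: +{a}
  S via S→c A: +{c}
  FIRST[S]={a,c}  FIRST[A]={b}
iter 2: (no change)
  FIRST[S]={a,c}  FIRST[A]={b}

FIRST(S) = ["a", "c"]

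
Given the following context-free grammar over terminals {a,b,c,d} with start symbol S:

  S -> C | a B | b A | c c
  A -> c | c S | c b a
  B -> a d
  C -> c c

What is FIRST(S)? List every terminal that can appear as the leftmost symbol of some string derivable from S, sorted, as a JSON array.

FIRST sets, iterate to fixpoint:
pass 1:
  A via A→c: +{c}
  B via B→a d: +{a}
  C via C→c c: +{c}
  S via S→C: +{c}
  S via S→a B: +{a}
  S via S→b A: +{b}
  FIRST[S]={a,b,c}  FIRST[A]={c}  FIRST[B]={a}  FIRST[C]={c}
pass 2: — fixpoint
  FIRST[S]={a,b,c}  FIRST[A]={c}  FIRST[B]={a}  FIRST[C]={c}

FIRST(S) = ["a", "b", "c"]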